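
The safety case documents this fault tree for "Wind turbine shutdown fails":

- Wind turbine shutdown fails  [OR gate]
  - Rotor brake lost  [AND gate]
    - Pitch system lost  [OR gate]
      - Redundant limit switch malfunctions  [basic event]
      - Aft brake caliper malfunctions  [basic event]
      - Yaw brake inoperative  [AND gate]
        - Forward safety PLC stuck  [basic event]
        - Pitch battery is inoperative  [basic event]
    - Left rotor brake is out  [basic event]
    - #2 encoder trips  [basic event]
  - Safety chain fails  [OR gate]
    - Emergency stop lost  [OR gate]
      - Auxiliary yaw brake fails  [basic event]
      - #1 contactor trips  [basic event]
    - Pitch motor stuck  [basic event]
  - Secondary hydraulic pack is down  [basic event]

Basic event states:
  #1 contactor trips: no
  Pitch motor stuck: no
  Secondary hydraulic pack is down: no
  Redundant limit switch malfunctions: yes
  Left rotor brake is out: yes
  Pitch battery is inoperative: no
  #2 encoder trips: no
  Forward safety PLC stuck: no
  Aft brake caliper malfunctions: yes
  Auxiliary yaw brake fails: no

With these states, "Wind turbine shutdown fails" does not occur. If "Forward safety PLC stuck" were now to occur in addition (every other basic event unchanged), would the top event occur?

Counterfactual: set "Forward safety PLC stuck" to occurred.
Yaw brake inoperative [AND]: Forward safety PLC stuck=occurs, Pitch battery is inoperative=not → not all inputs occur → does not occur.
Pitch system lost [OR]: Redundant limit switch malfunctions=occurs, Aft brake caliper malfunctions=occurs, Yaw brake inoperative=not → at least one input occurs → occurs.
Rotor brake lost [AND]: Pitch system lost=occurs, Left rotor brake is out=occurs, #2 encoder trips=not → not all inputs occur → does not occur.
Emergency stop lost [OR]: Auxiliary yaw brake fails=not, #1 contactor trips=not → no input occurs → does not occur.
Safety chain fails [OR]: Emergency stop lost=not, Pitch motor stuck=not → no input occurs → does not occur.
Wind turbine shutdown fails [OR]: Rotor brake lost=not, Safety chain fails=not, Secondary hydraulic pack is down=not → no input occurs → does not occur.

No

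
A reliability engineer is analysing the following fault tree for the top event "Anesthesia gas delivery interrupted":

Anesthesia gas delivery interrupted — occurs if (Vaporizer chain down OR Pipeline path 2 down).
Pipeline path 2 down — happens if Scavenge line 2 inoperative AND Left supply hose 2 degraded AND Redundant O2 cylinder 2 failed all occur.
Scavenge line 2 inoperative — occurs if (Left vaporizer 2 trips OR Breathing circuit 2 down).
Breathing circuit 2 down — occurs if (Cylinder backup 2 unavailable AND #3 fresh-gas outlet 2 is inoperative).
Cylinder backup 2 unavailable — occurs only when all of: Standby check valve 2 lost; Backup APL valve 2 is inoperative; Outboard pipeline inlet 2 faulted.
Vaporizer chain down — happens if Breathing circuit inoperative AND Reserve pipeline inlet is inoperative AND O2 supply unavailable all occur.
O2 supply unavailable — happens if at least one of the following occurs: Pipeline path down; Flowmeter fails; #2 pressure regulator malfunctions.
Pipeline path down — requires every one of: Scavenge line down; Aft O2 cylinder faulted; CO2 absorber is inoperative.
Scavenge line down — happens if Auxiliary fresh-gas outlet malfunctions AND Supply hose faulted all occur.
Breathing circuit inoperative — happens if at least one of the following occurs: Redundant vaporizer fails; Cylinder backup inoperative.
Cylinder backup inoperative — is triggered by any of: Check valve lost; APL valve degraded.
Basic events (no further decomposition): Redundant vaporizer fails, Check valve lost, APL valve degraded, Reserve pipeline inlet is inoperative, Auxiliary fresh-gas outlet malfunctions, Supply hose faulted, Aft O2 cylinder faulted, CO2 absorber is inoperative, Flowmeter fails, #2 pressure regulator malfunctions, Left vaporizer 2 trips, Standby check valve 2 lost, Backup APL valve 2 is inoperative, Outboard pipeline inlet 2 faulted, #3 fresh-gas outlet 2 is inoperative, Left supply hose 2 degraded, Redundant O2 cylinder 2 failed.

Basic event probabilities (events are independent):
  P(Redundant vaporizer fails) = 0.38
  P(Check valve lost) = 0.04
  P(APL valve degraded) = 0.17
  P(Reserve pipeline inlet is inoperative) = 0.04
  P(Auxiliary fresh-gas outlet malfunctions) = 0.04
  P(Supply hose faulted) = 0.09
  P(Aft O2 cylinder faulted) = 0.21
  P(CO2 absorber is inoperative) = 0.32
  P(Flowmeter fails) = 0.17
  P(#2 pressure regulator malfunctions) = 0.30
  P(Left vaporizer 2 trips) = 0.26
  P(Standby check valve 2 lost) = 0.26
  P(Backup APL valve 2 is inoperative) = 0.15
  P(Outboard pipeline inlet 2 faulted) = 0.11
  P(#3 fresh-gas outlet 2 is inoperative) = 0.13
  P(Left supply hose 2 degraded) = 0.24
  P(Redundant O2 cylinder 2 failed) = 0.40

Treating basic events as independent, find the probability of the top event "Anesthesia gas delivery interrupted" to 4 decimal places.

0.0333

P(Cylinder backup inoperative) [OR] = 1 − (1−0.04) × (1−0.17) = 0.203200
P(Breathing circuit inoperative) [OR] = 1 − (1−0.38) × (1−0.203200) = 0.505984
P(Scavenge line down) [AND] = 0.04 × 0.09 = 0.003600
P(Pipeline path down) [AND] = 0.003600 × 0.21 × 0.32 = 0.000242
P(O2 supply unavailable) [OR] = 1 − (1−0.000242) × (1−0.17) × (1−0.30) = 0.419141
P(Vaporizer chain down) [AND] = 0.505984 × 0.04 × 0.419141 = 0.008483
P(Cylinder backup 2 unavailable) [AND] = 0.26 × 0.15 × 0.11 = 0.004290
P(Breathing circuit 2 down) [AND] = 0.004290 × 0.13 = 0.000558
P(Scavenge line 2 inoperative) [OR] = 1 − (1−0.26) × (1−0.000558) = 0.260413
P(Pipeline path 2 down) [AND] = 0.260413 × 0.24 × 0.40 = 0.025000
P(Anesthesia gas delivery interrupted) [OR] = 1 − (1−0.008483) × (1−0.025000) = 0.033271
Rounded to 4 decimal places: P(Anesthesia gas delivery interrupted) ≈ 0.0333.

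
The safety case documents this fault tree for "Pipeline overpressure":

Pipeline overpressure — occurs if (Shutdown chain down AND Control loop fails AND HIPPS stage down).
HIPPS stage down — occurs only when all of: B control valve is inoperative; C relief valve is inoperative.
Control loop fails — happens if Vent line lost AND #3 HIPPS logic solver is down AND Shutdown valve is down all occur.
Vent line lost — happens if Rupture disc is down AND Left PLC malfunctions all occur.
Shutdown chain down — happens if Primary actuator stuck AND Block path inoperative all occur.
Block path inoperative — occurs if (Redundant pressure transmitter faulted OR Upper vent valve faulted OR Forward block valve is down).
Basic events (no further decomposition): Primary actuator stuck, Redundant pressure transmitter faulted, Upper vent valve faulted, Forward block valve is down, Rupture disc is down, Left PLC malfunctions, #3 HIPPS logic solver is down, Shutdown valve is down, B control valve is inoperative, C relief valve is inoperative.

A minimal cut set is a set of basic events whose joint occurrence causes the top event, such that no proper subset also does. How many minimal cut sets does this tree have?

3

Block path inoperative [OR]: union of children's cut sets → 3 cut set(s).
Shutdown chain down [AND]: one cut set from each child combined → 1 × 3 = 3 cut set(s).
Vent line lost [AND]: one cut set from each child combined → 1 × 1 = 1 cut set(s).
Control loop fails [AND]: one cut set from each child combined → 1 × 1 × 1 = 1 cut set(s).
HIPPS stage down [AND]: one cut set from each child combined → 1 × 1 = 1 cut set(s).
Pipeline overpressure [AND]: one cut set from each child combined → 3 × 1 × 1 = 3 cut set(s).
Minimal cut sets: {#3 HIPPS logic solver is down, B control valve is inoperative, C relief valve is inoperative, Left PLC malfunctions, Primary actuator stuck, Redundant pressure transmitter faulted, Rupture disc is down, Shutdown valve is down}; {#3 HIPPS logic solver is down, B control valve is inoperative, C relief valve is inoperative, Left PLC malfunctions, Primary actuator stuck, Rupture disc is down, Shutdown valve is down, Upper vent valve faulted}; {#3 HIPPS logic solver is down, B control valve is inoperative, C relief valve is inoperative, Forward block valve is down, Left PLC malfunctions, Primary actuator stuck, Rupture disc is down, Shutdown valve is down}.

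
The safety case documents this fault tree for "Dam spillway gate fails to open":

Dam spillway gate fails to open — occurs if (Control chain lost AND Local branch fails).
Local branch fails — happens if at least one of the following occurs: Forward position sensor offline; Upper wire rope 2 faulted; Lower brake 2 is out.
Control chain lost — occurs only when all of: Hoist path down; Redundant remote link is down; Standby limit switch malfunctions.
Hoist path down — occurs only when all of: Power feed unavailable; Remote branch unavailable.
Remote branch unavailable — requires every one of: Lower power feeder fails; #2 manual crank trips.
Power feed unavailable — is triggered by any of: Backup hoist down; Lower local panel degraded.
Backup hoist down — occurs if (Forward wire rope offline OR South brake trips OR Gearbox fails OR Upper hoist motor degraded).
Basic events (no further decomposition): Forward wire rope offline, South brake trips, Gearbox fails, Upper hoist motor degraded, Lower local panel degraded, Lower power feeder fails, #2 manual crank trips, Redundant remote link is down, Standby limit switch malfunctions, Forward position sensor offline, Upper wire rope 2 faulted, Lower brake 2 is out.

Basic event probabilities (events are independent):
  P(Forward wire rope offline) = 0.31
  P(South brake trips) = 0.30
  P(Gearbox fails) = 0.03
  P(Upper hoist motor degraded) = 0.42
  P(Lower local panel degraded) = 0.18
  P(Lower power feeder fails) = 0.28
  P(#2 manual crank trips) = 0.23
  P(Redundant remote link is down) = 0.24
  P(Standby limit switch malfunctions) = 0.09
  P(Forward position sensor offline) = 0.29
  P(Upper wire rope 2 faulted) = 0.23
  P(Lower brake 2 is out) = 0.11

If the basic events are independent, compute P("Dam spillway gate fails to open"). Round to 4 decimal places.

P(Backup hoist down) [OR] = 1 − (1−0.31) × (1−0.30) × (1−0.03) × (1−0.42) = 0.728264
P(Power feed unavailable) [OR] = 1 − (1−0.728264) × (1−0.18) = 0.777176
P(Remote branch unavailable) [AND] = 0.28 × 0.23 = 0.064400
P(Hoist path down) [AND] = 0.777176 × 0.064400 = 0.050050
P(Control chain lost) [AND] = 0.050050 × 0.24 × 0.09 = 0.001081
P(Local branch fails) [OR] = 1 − (1−0.29) × (1−0.23) × (1−0.11) = 0.513437
P(Dam spillway gate fails to open) [AND] = 0.001081 × 0.513437 = 0.000555
Rounded to 4 decimal places: P(Dam spillway gate fails to open) ≈ 0.0006.

0.0006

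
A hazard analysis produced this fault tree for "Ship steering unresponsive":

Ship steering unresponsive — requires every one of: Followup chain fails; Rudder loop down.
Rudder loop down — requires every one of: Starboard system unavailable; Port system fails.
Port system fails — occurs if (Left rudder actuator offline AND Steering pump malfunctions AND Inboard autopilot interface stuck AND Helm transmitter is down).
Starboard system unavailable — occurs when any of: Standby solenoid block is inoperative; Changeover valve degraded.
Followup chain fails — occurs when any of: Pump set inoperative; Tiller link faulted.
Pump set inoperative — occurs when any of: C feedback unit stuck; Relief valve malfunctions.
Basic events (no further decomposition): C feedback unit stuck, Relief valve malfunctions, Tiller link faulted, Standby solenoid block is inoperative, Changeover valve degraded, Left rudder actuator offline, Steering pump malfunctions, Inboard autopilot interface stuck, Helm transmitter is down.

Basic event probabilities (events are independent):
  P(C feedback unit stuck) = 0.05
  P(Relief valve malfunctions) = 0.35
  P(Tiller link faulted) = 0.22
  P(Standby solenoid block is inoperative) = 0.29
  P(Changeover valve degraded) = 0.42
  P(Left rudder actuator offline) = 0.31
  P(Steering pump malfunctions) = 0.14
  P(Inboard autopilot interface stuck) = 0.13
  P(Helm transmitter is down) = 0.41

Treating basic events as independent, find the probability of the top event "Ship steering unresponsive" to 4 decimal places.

P(Pump set inoperative) [OR] = 1 − (1−0.05) × (1−0.35) = 0.382500
P(Followup chain fails) [OR] = 1 − (1−0.382500) × (1−0.22) = 0.518350
P(Starboard system unavailable) [OR] = 1 − (1−0.29) × (1−0.42) = 0.588200
P(Port system fails) [AND] = 0.31 × 0.14 × 0.13 × 0.41 = 0.002313
P(Rudder loop down) [AND] = 0.588200 × 0.002313 = 0.001361
P(Ship steering unresponsive) [AND] = 0.518350 × 0.001361 = 0.000705
Rounded to 4 decimal places: P(Ship steering unresponsive) ≈ 0.0007.

0.0007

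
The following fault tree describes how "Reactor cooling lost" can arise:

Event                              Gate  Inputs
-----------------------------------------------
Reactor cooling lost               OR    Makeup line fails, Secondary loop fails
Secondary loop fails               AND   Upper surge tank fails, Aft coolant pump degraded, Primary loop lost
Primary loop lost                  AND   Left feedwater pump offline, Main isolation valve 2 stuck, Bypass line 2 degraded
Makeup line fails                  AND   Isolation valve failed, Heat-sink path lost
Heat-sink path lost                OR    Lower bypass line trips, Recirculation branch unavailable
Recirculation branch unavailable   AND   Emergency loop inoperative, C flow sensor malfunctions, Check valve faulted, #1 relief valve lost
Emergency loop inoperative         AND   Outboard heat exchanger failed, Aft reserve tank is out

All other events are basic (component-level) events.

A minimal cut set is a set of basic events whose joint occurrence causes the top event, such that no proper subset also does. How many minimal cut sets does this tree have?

Emergency loop inoperative [AND]: one cut set from each child combined → 1 × 1 = 1 cut set(s).
Recirculation branch unavailable [AND]: one cut set from each child combined → 1 × 1 × 1 × 1 = 1 cut set(s).
Heat-sink path lost [OR]: union of children's cut sets → 2 cut set(s).
Makeup line fails [AND]: one cut set from each child combined → 1 × 2 = 2 cut set(s).
Primary loop lost [AND]: one cut set from each child combined → 1 × 1 × 1 = 1 cut set(s).
Secondary loop fails [AND]: one cut set from each child combined → 1 × 1 × 1 = 1 cut set(s).
Reactor cooling lost [OR]: union of children's cut sets → 3 cut set(s).
Minimal cut sets: {Isolation valve failed, Lower bypass line trips}; {#1 relief valve lost, Aft reserve tank is out, C flow sensor malfunctions, Check valve faulted, Isolation valve failed, Outboard heat exchanger failed}; {Aft coolant pump degraded, Bypass line 2 degraded, Left feedwater pump offline, Main isolation valve 2 stuck, Upper surge tank fails}.

3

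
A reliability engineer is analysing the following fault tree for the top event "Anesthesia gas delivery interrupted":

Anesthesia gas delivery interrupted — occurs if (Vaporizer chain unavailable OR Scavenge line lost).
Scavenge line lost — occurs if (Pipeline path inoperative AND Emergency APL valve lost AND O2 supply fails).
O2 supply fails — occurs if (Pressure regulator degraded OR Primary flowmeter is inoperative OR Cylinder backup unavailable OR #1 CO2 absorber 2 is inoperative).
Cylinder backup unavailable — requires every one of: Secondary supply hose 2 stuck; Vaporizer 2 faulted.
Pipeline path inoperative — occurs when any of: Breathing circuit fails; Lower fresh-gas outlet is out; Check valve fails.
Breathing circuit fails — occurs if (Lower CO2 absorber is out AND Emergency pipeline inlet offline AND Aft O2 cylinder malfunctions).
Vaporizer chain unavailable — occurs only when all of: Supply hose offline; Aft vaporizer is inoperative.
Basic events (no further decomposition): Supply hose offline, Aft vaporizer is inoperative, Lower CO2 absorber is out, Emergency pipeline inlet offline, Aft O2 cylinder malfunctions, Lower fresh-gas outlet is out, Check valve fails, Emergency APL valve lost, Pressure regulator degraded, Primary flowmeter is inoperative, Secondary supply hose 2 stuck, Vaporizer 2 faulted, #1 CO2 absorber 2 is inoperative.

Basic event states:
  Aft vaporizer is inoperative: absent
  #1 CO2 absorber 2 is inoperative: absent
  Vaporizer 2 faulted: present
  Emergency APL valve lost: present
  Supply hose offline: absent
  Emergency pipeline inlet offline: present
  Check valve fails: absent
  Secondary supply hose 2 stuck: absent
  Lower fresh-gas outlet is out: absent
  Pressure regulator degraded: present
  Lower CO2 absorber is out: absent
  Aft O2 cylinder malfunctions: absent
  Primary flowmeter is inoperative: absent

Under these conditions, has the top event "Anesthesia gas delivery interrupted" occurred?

Vaporizer chain unavailable [AND]: Supply hose offline=not, Aft vaporizer is inoperative=not → not all inputs occur → does not occur.
Breathing circuit fails [AND]: Lower CO2 absorber is out=not, Emergency pipeline inlet offline=occurs, Aft O2 cylinder malfunctions=not → not all inputs occur → does not occur.
Pipeline path inoperative [OR]: Breathing circuit fails=not, Lower fresh-gas outlet is out=not, Check valve fails=not → no input occurs → does not occur.
Cylinder backup unavailable [AND]: Secondary supply hose 2 stuck=not, Vaporizer 2 faulted=occurs → not all inputs occur → does not occur.
O2 supply fails [OR]: Pressure regulator degraded=occurs, Primary flowmeter is inoperative=not, Cylinder backup unavailable=not, #1 CO2 absorber 2 is inoperative=not → at least one input occurs → occurs.
Scavenge line lost [AND]: Pipeline path inoperative=not, Emergency APL valve lost=occurs, O2 supply fails=occurs → not all inputs occur → does not occur.
Anesthesia gas delivery interrupted [OR]: Vaporizer chain unavailable=not, Scavenge line lost=not → no input occurs → does not occur.

No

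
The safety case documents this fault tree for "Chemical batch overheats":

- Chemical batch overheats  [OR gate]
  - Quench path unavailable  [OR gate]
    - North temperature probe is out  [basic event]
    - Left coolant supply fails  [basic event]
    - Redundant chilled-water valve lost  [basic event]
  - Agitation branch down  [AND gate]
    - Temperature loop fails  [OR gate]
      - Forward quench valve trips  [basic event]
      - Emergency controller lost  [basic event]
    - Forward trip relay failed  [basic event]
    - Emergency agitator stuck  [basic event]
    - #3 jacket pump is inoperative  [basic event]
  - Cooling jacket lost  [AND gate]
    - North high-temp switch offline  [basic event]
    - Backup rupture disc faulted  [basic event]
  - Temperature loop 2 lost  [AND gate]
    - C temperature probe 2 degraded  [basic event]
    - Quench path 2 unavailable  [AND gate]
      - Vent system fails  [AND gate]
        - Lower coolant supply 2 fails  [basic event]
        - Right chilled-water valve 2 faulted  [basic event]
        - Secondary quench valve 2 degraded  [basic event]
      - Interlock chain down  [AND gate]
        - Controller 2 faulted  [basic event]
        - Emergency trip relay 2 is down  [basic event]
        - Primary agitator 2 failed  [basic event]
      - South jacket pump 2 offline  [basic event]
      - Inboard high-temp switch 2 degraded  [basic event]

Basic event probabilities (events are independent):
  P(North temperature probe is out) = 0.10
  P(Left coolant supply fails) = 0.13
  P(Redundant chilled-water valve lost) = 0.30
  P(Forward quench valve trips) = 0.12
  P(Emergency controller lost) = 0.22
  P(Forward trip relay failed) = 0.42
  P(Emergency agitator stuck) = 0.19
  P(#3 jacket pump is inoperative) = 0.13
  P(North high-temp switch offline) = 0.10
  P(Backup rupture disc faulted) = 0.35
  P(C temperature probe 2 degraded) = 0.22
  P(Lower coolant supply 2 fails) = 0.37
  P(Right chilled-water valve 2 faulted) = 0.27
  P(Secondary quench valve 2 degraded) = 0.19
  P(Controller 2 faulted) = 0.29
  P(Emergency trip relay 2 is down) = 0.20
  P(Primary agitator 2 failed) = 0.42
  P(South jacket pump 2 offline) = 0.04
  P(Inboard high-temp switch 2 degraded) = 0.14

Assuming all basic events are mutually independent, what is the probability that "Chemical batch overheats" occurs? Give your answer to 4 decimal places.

P(Quench path unavailable) [OR] = 1 − (1−0.10) × (1−0.13) × (1−0.30) = 0.451900
P(Temperature loop fails) [OR] = 1 − (1−0.12) × (1−0.22) = 0.313600
P(Agitation branch down) [AND] = 0.313600 × 0.42 × 0.19 × 0.13 = 0.003253
P(Cooling jacket lost) [AND] = 0.10 × 0.35 = 0.035000
P(Vent system fails) [AND] = 0.37 × 0.27 × 0.19 = 0.018981
P(Interlock chain down) [AND] = 0.29 × 0.20 × 0.42 = 0.024360
P(Quench path 2 unavailable) [AND] = 0.018981 × 0.024360 × 0.04 × 0.14 = 0.000003
P(Temperature loop 2 lost) [AND] = 0.22 × 0.000003 = 0.000001
P(Chemical batch overheats) [OR] = 1 − (1−0.451900) × (1−0.003253) × (1−0.035000) × (1−0.000001) = 0.472805
Rounded to 4 decimal places: P(Chemical batch overheats) ≈ 0.4728.

0.4728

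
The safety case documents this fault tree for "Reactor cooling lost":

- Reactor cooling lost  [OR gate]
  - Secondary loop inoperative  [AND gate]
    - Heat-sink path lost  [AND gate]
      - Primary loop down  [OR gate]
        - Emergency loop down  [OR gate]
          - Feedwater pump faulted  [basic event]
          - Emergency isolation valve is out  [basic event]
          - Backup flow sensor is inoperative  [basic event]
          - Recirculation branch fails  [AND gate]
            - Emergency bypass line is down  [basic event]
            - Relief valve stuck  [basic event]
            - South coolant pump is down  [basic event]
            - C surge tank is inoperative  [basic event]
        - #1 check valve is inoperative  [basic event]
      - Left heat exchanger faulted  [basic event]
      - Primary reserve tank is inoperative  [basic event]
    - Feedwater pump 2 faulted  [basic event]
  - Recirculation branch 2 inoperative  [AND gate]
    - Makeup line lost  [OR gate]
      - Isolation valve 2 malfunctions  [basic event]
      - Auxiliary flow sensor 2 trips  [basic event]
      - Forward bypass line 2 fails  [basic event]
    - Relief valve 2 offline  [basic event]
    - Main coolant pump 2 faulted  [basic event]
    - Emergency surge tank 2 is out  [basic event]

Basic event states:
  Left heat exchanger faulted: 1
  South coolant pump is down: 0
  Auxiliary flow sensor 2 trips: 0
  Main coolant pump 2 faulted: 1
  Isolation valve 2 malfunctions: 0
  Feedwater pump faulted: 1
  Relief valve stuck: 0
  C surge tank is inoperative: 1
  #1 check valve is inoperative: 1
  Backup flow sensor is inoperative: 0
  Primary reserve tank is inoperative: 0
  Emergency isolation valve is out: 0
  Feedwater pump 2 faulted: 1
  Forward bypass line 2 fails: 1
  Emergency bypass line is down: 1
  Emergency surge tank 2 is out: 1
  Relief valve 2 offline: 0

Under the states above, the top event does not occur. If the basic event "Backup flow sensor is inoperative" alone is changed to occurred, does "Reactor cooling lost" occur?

Counterfactual: set "Backup flow sensor is inoperative" to occurred.
Recirculation branch fails [AND]: Emergency bypass line is down=occurs, Relief valve stuck=not, South coolant pump is down=not, C surge tank is inoperative=occurs → not all inputs occur → does not occur.
Emergency loop down [OR]: Feedwater pump faulted=occurs, Emergency isolation valve is out=not, Backup flow sensor is inoperative=occurs, Recirculation branch fails=not → at least one input occurs → occurs.
Primary loop down [OR]: Emergency loop down=occurs, #1 check valve is inoperative=occurs → at least one input occurs → occurs.
Heat-sink path lost [AND]: Primary loop down=occurs, Left heat exchanger faulted=occurs, Primary reserve tank is inoperative=not → not all inputs occur → does not occur.
Secondary loop inoperative [AND]: Heat-sink path lost=not, Feedwater pump 2 faulted=occurs → not all inputs occur → does not occur.
Makeup line lost [OR]: Isolation valve 2 malfunctions=not, Auxiliary flow sensor 2 trips=not, Forward bypass line 2 fails=occurs → at least one input occurs → occurs.
Recirculation branch 2 inoperative [AND]: Makeup line lost=occurs, Relief valve 2 offline=not, Main coolant pump 2 faulted=occurs, Emergency surge tank 2 is out=occurs → not all inputs occur → does not occur.
Reactor cooling lost [OR]: Secondary loop inoperative=not, Recirculation branch 2 inoperative=not → no input occurs → does not occur.

No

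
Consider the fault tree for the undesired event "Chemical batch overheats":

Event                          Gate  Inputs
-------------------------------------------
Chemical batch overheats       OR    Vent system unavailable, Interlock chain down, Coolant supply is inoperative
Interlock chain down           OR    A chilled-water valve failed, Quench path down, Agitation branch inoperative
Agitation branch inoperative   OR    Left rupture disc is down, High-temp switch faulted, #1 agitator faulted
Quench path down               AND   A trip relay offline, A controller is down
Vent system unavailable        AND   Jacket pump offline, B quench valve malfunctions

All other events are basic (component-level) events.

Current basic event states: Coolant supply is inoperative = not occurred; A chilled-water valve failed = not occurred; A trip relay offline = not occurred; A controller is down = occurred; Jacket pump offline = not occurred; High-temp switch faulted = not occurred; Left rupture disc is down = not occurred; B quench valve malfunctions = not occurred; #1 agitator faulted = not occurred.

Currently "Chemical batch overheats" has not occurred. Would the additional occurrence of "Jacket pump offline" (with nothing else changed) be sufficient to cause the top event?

Counterfactual: set "Jacket pump offline" to occurred.
Vent system unavailable [AND]: Jacket pump offline=occurs, B quench valve malfunctions=not → not all inputs occur → does not occur.
Quench path down [AND]: A trip relay offline=not, A controller is down=occurs → not all inputs occur → does not occur.
Agitation branch inoperative [OR]: Left rupture disc is down=not, High-temp switch faulted=not, #1 agitator faulted=not → no input occurs → does not occur.
Interlock chain down [OR]: A chilled-water valve failed=not, Quench path down=not, Agitation branch inoperative=not → no input occurs → does not occur.
Chemical batch overheats [OR]: Vent system unavailable=not, Interlock chain down=not, Coolant supply is inoperative=not → no input occurs → does not occur.

No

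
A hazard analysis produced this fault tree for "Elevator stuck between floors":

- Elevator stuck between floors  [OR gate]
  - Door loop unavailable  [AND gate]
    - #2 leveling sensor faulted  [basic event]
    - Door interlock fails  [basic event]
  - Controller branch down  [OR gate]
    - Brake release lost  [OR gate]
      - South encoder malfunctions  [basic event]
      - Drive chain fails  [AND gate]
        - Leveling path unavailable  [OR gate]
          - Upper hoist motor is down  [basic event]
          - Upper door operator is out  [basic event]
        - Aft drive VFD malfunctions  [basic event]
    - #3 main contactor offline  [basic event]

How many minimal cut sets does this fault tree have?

5

Door loop unavailable [AND]: one cut set from each child combined → 1 × 1 = 1 cut set(s).
Leveling path unavailable [OR]: union of children's cut sets → 2 cut set(s).
Drive chain fails [AND]: one cut set from each child combined → 2 × 1 = 2 cut set(s).
Brake release lost [OR]: union of children's cut sets → 3 cut set(s).
Controller branch down [OR]: union of children's cut sets → 4 cut set(s).
Elevator stuck between floors [OR]: union of children's cut sets → 5 cut set(s).
Minimal cut sets: {#2 leveling sensor faulted, Door interlock fails}; {South encoder malfunctions}; {Aft drive VFD malfunctions, Upper hoist motor is down}; {Aft drive VFD malfunctions, Upper door operator is out}; {#3 main contactor offline}.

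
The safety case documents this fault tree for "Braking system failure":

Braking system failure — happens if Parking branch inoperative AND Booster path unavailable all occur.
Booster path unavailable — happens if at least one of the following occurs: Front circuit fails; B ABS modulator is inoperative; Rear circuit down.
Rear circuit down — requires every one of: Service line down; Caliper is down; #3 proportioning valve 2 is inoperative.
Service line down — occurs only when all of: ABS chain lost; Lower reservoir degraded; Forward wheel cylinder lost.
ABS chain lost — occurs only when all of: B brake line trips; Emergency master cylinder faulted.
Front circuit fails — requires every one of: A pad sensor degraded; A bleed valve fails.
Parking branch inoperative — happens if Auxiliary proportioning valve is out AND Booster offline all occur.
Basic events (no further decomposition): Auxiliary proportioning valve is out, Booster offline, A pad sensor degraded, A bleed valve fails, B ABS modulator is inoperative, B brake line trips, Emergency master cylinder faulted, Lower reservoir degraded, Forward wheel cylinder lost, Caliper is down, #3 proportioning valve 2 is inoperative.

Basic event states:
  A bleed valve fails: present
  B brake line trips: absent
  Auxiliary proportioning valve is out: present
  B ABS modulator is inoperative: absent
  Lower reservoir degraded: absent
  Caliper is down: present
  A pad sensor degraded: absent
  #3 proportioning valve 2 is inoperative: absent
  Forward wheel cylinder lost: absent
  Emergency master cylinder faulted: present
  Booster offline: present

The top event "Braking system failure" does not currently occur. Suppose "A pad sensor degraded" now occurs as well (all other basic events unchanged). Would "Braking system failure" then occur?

Yes

Counterfactual: set "A pad sensor degraded" to occurred.
Parking branch inoperative [AND]: Auxiliary proportioning valve is out=occurs, Booster offline=occurs → all inputs occur → occurs.
Front circuit fails [AND]: A pad sensor degraded=occurs, A bleed valve fails=occurs → all inputs occur → occurs.
ABS chain lost [AND]: B brake line trips=not, Emergency master cylinder faulted=occurs → not all inputs occur → does not occur.
Service line down [AND]: ABS chain lost=not, Lower reservoir degraded=not, Forward wheel cylinder lost=not → not all inputs occur → does not occur.
Rear circuit down [AND]: Service line down=not, Caliper is down=occurs, #3 proportioning valve 2 is inoperative=not → not all inputs occur → does not occur.
Booster path unavailable [OR]: Front circuit fails=occurs, B ABS modulator is inoperative=not, Rear circuit down=not → at least one input occurs → occurs.
Braking system failure [AND]: Parking branch inoperative=occurs, Booster path unavailable=occurs → all inputs occur → occurs.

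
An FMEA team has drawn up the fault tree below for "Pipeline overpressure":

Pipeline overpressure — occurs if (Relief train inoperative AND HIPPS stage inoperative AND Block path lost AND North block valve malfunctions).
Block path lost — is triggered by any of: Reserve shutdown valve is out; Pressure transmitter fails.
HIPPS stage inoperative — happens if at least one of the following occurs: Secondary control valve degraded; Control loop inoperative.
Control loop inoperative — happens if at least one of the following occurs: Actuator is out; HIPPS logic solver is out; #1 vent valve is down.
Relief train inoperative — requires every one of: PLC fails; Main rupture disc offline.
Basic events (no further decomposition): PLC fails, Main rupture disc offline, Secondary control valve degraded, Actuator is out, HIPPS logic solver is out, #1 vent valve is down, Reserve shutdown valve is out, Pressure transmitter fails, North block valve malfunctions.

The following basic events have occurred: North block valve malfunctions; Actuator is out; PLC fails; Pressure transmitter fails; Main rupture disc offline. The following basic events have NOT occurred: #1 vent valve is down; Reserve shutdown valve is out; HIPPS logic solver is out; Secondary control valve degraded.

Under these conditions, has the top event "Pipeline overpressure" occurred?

Relief train inoperative [AND]: PLC fails=occurs, Main rupture disc offline=occurs → all inputs occur → occurs.
Control loop inoperative [OR]: Actuator is out=occurs, HIPPS logic solver is out=not, #1 vent valve is down=not → at least one input occurs → occurs.
HIPPS stage inoperative [OR]: Secondary control valve degraded=not, Control loop inoperative=occurs → at least one input occurs → occurs.
Block path lost [OR]: Reserve shutdown valve is out=not, Pressure transmitter fails=occurs → at least one input occurs → occurs.
Pipeline overpressure [AND]: Relief train inoperative=occurs, HIPPS stage inoperative=occurs, Block path lost=occurs, North block valve malfunctions=occurs → all inputs occur → occurs.

Yes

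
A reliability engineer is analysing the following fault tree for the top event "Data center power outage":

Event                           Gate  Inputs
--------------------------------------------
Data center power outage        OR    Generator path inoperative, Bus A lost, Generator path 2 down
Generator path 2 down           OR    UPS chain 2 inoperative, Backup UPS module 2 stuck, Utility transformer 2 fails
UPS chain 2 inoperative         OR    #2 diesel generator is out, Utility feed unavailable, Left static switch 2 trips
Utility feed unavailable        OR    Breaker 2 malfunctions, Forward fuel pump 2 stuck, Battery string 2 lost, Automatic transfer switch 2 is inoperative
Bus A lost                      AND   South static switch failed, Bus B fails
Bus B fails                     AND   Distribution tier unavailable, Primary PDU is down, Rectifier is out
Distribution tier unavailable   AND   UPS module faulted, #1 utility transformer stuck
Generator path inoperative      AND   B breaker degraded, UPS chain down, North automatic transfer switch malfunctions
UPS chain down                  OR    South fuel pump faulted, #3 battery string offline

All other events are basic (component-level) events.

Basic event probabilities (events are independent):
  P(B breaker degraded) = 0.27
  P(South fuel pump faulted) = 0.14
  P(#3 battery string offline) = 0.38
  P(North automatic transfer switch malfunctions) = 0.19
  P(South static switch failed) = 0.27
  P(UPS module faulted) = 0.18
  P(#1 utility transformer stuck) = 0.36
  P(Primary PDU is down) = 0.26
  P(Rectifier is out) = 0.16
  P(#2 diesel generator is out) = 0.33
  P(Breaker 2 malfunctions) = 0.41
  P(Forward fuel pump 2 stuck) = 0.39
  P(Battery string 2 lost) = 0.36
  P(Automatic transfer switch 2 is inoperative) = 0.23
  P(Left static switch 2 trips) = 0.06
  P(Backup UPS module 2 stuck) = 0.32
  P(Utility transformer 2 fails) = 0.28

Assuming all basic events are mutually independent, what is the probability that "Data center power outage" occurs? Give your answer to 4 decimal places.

0.9467

P(UPS chain down) [OR] = 1 − (1−0.14) × (1−0.38) = 0.466800
P(Generator path inoperative) [AND] = 0.27 × 0.466800 × 0.19 = 0.023947
P(Distribution tier unavailable) [AND] = 0.18 × 0.36 = 0.064800
P(Bus B fails) [AND] = 0.064800 × 0.26 × 0.16 = 0.002696
P(Bus A lost) [AND] = 0.27 × 0.002696 = 0.000728
P(Utility feed unavailable) [OR] = 1 − (1−0.41) × (1−0.39) × (1−0.36) × (1−0.23) = 0.822641
P(UPS chain 2 inoperative) [OR] = 1 − (1−0.33) × (1−0.822641) × (1−0.06) = 0.888299
P(Generator path 2 down) [OR] = 1 − (1−0.888299) × (1−0.32) × (1−0.28) = 0.945311
P(Data center power outage) [OR] = 1 − (1−0.023947) × (1−0.000728) × (1−0.945311) = 0.946659
Rounded to 4 decimal places: P(Data center power outage) ≈ 0.9467.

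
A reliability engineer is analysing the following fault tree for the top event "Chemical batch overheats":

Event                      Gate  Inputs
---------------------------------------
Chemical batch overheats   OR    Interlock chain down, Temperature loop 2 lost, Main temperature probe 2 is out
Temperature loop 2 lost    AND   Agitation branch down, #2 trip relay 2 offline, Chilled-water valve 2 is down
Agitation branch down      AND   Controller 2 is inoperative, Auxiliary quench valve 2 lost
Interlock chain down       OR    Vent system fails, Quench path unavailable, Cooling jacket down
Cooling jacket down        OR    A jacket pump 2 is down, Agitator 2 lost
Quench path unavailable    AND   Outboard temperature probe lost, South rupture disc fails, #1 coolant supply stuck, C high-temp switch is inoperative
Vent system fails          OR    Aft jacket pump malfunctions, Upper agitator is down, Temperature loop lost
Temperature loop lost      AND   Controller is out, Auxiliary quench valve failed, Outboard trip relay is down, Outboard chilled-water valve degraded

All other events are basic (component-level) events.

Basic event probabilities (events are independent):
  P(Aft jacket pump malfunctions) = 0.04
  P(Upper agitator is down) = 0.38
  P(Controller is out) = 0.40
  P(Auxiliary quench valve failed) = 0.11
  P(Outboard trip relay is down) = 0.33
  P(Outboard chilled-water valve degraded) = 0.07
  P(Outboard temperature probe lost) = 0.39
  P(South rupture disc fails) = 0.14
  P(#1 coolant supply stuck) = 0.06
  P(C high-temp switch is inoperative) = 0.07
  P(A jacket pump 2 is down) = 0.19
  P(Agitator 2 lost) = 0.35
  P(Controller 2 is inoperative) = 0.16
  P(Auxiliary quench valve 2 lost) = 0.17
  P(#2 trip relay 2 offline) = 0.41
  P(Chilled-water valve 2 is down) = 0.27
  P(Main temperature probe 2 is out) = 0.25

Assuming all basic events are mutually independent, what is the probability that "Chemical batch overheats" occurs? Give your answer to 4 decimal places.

P(Temperature loop lost) [AND] = 0.40 × 0.11 × 0.33 × 0.07 = 0.001016
P(Vent system fails) [OR] = 1 − (1−0.04) × (1−0.38) × (1−0.001016) = 0.405405
P(Quench path unavailable) [AND] = 0.39 × 0.14 × 0.06 × 0.07 = 0.000229
P(Cooling jacket down) [OR] = 1 − (1−0.19) × (1−0.35) = 0.473500
P(Interlock chain down) [OR] = 1 − (1−0.405405) × (1−0.000229) × (1−0.473500) = 0.687017
P(Agitation branch down) [AND] = 0.16 × 0.17 = 0.027200
P(Temperature loop 2 lost) [AND] = 0.027200 × 0.41 × 0.27 = 0.003011
P(Chemical batch overheats) [OR] = 1 − (1−0.687017) × (1−0.003011) × (1−0.25) = 0.765970
Rounded to 4 decimal places: P(Chemical batch overheats) ≈ 0.7660.

0.7660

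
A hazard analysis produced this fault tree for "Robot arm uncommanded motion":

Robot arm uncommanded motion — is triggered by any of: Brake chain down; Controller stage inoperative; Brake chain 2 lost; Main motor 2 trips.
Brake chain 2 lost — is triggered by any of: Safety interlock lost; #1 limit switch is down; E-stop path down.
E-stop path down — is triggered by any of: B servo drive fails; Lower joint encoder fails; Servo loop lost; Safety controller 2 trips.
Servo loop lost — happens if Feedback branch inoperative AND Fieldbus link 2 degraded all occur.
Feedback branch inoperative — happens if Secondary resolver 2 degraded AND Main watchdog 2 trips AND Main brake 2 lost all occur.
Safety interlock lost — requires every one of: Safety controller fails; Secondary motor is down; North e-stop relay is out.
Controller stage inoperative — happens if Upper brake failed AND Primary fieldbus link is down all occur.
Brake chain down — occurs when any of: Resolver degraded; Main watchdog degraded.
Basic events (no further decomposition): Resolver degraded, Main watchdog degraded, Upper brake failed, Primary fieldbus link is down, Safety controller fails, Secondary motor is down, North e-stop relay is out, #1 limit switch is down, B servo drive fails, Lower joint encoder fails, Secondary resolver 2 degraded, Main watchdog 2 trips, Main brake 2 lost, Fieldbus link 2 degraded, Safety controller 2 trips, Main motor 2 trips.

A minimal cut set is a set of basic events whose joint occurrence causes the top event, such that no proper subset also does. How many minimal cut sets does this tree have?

10

Brake chain down [OR]: union of children's cut sets → 2 cut set(s).
Controller stage inoperative [AND]: one cut set from each child combined → 1 × 1 = 1 cut set(s).
Safety interlock lost [AND]: one cut set from each child combined → 1 × 1 × 1 = 1 cut set(s).
Feedback branch inoperative [AND]: one cut set from each child combined → 1 × 1 × 1 = 1 cut set(s).
Servo loop lost [AND]: one cut set from each child combined → 1 × 1 = 1 cut set(s).
E-stop path down [OR]: union of children's cut sets → 4 cut set(s).
Brake chain 2 lost [OR]: union of children's cut sets → 6 cut set(s).
Robot arm uncommanded motion [OR]: union of children's cut sets → 10 cut set(s).
Minimal cut sets: {Resolver degraded}; {Main watchdog degraded}; {Primary fieldbus link is down, Upper brake failed}; {North e-stop relay is out, Safety controller fails, Secondary motor is down}; {#1 limit switch is down}; {B servo drive fails}; {Lower joint encoder fails}; {Fieldbus link 2 degraded, Main brake 2 lost, Main watchdog 2 trips, Secondary resolver 2 degraded}; {Safety controller 2 trips}; {Main motor 2 trips}.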